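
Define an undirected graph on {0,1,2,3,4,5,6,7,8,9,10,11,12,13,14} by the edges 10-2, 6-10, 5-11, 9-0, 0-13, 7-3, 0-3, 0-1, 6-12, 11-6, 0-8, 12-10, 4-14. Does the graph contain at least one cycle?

Yes

The graph has 15 vertices, 13 edges, and 3 connected components.
Since 13 > 15 - 3, a cycle must exist; for instance 10-6-12-10.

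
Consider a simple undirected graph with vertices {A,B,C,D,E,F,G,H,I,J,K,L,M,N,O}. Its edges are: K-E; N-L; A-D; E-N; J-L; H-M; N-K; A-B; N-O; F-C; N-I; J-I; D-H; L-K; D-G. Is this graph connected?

No

Component: {C, F}
Component: {A, B, D, G, H, M}
Component: {E, I, J, K, L, N, O}
There are 3 separate components, so the graph is not connected.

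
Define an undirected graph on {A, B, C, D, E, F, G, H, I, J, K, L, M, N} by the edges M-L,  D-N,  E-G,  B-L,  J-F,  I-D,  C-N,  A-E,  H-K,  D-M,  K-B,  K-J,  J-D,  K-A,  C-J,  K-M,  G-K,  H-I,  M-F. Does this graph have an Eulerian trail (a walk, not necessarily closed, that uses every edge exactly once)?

Degrees: A:2, B:2, C:2, D:4, E:2, F:2, G:2, H:2, I:2, J:4, K:6, L:2, M:4, N:2
Odd-degree vertices: none (0 total).
The non-isolated vertices are connected and exactly 0 have odd degree, so an Eulerian trail exists.

Yes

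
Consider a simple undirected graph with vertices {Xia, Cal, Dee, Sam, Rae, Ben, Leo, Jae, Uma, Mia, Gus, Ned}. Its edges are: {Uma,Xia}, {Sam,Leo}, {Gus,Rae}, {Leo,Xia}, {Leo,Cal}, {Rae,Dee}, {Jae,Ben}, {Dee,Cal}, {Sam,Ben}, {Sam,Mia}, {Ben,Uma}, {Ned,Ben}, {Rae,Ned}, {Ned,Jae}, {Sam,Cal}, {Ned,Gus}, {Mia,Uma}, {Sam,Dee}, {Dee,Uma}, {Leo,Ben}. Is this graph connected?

Yes

Starting from Xia and exploring outward reaches every vertex (Xia, Uma, Leo, Ben, Dee, Mia, Cal, Sam, Ned, Jae, Rae, Gus); the graph is connected.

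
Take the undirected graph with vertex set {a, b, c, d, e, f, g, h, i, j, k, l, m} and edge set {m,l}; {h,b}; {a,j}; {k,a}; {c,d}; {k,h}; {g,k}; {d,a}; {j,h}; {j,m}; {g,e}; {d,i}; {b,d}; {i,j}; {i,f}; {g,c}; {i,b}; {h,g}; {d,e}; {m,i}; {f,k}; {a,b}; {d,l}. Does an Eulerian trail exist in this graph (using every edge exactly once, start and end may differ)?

Yes

Degrees: a:4, b:4, c:2, d:6, e:2, f:2, g:4, h:4, i:5, j:4, k:4, l:2, m:3
Odd-degree vertices: i, m (2 total).
With 2 odd-degree vertices and all edges in one connected piece, an Eulerian trail exists (from i to m).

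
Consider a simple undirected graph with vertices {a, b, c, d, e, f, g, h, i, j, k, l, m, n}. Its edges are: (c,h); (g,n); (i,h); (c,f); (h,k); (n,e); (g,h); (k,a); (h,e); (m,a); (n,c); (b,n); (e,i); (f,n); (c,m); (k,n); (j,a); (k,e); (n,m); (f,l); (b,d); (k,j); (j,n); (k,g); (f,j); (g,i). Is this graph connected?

A breadth-first search from a visits a, m, j, k, n, c, f, g, e, h, b, l, i, d — all 14 vertices — so the graph is connected.

Yes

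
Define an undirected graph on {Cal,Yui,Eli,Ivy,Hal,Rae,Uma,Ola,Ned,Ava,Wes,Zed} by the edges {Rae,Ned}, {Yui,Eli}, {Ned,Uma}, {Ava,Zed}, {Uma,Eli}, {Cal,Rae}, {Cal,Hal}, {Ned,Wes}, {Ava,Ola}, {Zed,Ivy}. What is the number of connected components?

Component: {Ivy, Ola, Ava, Zed}
Component: {Cal, Yui, Eli, Hal, Rae, Uma, Ned, Wes}

2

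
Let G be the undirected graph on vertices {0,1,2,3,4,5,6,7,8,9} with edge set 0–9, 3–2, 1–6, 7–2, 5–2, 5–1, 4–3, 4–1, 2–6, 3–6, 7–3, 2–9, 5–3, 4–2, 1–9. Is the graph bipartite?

The cycle 7-3-2-7 has length 3, which is odd, so the graph is not bipartite.

No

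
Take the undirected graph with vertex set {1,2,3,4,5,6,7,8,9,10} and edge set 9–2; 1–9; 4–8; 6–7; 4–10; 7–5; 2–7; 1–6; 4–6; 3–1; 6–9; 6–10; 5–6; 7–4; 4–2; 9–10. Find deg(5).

Neighbors of 5: 6, 7.

2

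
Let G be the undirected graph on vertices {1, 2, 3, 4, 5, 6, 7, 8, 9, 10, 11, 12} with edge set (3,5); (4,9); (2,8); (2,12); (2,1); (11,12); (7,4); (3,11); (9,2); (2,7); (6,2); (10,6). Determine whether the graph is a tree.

|V| = 12, |E| = 12.
A tree on 12 vertices has exactly 11 edges; this graph has 12, so it contains a cycle and is not a tree.

No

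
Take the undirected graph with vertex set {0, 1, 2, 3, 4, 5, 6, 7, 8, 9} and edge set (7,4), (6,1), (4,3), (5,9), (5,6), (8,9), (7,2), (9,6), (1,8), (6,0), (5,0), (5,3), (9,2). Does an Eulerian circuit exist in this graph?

Degrees: 0:2, 1:2, 2:2, 3:2, 4:2, 5:4, 6:4, 7:2, 8:2, 9:4
All degrees are even and the non-isolated vertices are connected — an Eulerian circuit exists.

Yes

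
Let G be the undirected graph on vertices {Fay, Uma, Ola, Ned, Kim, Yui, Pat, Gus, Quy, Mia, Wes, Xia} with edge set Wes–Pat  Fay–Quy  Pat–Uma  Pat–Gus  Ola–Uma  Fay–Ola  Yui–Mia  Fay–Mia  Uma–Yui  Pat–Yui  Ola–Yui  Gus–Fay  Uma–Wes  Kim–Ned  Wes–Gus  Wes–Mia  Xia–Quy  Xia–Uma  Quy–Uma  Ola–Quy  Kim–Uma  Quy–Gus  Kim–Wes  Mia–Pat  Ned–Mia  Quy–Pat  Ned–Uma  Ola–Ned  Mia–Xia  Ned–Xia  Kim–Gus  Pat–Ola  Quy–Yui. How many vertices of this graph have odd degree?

6

Degrees: Fay:4, Uma:8, Ola:6, Ned:5, Kim:4, Yui:5, Pat:7, Gus:5, Quy:7, Mia:6, Wes:5, Xia:4
Odd-degree vertices: Ned, Yui, Pat, Gus, Quy, Wes.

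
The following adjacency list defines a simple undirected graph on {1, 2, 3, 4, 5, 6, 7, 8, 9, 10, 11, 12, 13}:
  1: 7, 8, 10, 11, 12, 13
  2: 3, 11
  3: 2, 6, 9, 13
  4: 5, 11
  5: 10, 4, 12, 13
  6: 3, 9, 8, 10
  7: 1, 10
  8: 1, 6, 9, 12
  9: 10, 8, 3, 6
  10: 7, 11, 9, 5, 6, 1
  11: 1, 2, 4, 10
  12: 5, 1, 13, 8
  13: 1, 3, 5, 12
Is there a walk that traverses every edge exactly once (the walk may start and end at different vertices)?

Yes

Degrees: 1:6, 2:2, 3:4, 4:2, 5:4, 6:4, 7:2, 8:4, 9:4, 10:6, 11:4, 12:4, 13:4
Odd-degree vertices: none (0 total).
With 0 odd-degree vertices and all edges in one connected piece, an Eulerian trail exists.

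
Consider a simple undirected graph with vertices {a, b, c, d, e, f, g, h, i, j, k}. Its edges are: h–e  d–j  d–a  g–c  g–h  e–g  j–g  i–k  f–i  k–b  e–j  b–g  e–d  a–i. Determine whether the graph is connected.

A breadth-first search from a visits a, d, i, j, e, f, k, g, h, b, c — all 11 vertices — so the graph is connected.

Yes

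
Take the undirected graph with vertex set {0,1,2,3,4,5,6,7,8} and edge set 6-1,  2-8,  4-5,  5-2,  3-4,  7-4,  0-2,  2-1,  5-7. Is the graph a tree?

The graph has 9 vertices and 9 edges.
A tree on 9 vertices has exactly 8 edges; this graph has 9, so it contains a cycle and is not a tree.

No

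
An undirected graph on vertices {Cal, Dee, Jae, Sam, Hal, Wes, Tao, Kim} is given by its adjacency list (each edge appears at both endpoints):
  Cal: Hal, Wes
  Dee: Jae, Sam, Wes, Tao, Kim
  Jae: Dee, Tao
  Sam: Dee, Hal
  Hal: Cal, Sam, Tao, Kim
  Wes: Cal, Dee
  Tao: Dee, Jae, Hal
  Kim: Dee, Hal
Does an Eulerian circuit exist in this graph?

Degrees: Cal:2, Dee:5, Jae:2, Sam:2, Hal:4, Wes:2, Tao:3, Kim:2
Vertices with odd degree: Dee, Tao. An Eulerian circuit requires all degrees even.

No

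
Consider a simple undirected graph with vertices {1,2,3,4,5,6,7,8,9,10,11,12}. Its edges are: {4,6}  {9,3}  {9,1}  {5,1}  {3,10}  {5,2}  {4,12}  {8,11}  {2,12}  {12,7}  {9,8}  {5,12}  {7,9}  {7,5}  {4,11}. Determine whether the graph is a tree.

|V| = 12, |E| = 15.
Connected but with 15 > 11 edges, so it has a cycle and is not a tree.

No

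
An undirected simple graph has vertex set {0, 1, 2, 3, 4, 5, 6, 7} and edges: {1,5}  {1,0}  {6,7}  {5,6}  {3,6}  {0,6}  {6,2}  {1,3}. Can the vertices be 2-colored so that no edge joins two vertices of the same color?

Yes

Partition the vertices as {1, 4, 6} vs {0, 2, 3, 5, 7}. Each listed edge has one endpoint in each part, so the graph is bipartite.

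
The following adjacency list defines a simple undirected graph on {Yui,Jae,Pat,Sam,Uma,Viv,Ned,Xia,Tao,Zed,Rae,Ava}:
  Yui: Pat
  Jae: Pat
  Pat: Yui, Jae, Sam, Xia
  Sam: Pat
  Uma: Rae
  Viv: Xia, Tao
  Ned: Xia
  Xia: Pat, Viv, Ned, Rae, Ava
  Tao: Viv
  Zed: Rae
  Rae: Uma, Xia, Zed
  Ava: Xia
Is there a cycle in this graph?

No

|V| = 12, |E| = 11, number of components = 1.
A forest on 12 vertices with 1 component has exactly 11 edges, which matches — so no cycle.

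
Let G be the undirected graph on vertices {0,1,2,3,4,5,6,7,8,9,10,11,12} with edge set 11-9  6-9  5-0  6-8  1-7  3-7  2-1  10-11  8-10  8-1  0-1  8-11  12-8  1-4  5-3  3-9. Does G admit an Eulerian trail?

No

Degrees: 0:2, 1:5, 2:1, 3:3, 4:1, 5:2, 6:2, 7:2, 8:5, 9:3, 10:2, 11:3, 12:1
Odd-degree vertices: 1, 2, 3, 4, 8, 9, 11, 12 (8 total).
An Eulerian trail requires 0 or 2 odd-degree vertices; here there are 8.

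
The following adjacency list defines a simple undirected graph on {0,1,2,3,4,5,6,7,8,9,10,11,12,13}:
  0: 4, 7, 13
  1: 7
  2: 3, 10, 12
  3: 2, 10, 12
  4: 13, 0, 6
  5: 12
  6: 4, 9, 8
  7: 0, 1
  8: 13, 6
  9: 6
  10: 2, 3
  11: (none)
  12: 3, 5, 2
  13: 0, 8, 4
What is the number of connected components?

3

Component: {11}
Component: {2, 3, 5, 10, 12}
Component: {0, 1, 4, 6, 7, 8, 9, 13}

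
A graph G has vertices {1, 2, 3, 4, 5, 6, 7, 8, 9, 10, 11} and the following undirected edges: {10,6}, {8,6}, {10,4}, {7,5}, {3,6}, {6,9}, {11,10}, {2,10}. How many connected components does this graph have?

Component: {1}
Component: {5, 7}
Component: {2, 3, 4, 6, 8, 9, 10, 11}

3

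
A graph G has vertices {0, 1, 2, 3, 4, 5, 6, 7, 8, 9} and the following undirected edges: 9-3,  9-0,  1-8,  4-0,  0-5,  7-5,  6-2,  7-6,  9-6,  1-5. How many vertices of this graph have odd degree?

Degrees: 0:3, 1:2, 2:1, 3:1, 4:1, 5:3, 6:3, 7:2, 8:1, 9:3
Odd-degree vertices: 0, 2, 3, 4, 5, 6, 8, 9.

8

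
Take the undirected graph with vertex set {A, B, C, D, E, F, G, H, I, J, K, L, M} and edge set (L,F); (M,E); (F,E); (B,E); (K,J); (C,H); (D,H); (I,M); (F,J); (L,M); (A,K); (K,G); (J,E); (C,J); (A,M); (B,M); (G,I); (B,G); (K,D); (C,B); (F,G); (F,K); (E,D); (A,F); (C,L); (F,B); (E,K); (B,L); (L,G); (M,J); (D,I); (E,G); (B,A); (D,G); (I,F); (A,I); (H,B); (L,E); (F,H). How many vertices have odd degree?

6

Degrees: A:5, B:8, C:4, D:5, E:8, F:9, G:7, H:4, I:5, J:5, K:6, L:6, M:6
Odd-degree vertices: A, D, F, G, I, J.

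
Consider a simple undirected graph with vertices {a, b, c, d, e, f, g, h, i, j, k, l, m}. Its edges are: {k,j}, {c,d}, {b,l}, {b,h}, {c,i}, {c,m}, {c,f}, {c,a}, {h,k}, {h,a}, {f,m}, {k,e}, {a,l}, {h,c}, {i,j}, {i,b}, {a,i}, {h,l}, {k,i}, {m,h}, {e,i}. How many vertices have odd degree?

4

Degrees: a:4, b:3, c:6, d:1, e:2, f:2, g:0, h:6, i:6, j:2, k:4, l:3, m:3
Odd-degree vertices: b, d, l, m.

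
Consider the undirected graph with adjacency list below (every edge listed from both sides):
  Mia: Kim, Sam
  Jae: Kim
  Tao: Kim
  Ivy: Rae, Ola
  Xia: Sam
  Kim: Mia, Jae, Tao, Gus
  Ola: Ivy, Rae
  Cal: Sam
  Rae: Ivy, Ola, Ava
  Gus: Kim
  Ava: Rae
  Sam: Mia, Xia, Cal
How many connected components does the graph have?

Component: {Ivy, Ola, Rae, Ava}
Component: {Mia, Jae, Tao, Xia, Kim, Cal, Gus, Sam}

2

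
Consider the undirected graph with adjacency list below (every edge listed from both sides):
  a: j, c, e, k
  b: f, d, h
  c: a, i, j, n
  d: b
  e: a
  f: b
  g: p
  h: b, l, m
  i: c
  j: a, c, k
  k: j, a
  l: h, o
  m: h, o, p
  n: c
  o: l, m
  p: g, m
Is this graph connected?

No

Component: {a, c, e, i, j, k, n}
Component: {b, d, f, g, h, l, m, o, p}
There are 2 separate components, so the graph is not connected.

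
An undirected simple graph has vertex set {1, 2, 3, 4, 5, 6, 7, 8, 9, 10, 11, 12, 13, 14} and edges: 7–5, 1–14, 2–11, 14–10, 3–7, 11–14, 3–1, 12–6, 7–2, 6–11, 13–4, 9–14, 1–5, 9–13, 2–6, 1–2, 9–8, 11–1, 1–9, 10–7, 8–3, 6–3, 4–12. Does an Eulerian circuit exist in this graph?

Degrees: 1:6, 2:4, 3:4, 4:2, 5:2, 6:4, 7:4, 8:2, 9:4, 10:2, 11:4, 12:2, 13:2, 14:4
Every vertex has even degree and the edges form a single connected piece, so an Eulerian circuit exists.

Yes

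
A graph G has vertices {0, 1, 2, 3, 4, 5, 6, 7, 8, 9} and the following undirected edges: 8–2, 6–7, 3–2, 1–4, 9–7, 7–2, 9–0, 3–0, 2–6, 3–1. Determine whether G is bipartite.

No

The cycle 6-2-7-6 has length 3, which is odd, so the graph is not bipartite.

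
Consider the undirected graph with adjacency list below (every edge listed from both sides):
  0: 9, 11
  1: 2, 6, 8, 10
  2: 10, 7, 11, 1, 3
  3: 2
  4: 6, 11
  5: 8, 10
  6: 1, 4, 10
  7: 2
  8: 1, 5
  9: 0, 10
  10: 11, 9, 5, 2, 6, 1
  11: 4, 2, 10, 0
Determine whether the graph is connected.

Yes

Starting from 0 and exploring outward reaches every vertex (0, 11, 9, 10, 2, 4, 1, 5, 6, 3, 7, 8); the graph is connected.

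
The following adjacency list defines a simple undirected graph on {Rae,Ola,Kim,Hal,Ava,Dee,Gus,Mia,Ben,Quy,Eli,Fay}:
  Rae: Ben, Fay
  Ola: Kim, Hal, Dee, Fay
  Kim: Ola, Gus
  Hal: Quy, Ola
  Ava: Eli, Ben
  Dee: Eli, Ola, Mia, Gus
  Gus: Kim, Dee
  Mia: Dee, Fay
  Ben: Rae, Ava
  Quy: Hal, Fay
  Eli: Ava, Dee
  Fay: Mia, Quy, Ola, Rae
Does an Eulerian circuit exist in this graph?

Yes

Degrees: Rae:2, Ola:4, Kim:2, Hal:2, Ava:2, Dee:4, Gus:2, Mia:2, Ben:2, Quy:2, Eli:2, Fay:4
All degrees are even and the non-isolated vertices are connected — an Eulerian circuit exists.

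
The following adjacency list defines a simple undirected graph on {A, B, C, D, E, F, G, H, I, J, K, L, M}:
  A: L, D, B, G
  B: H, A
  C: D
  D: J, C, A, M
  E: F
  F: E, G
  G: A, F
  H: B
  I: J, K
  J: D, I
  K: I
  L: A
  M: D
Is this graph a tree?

Yes

The graph has 13 vertices and 12 edges.
Connected and |E| = |V| - 1, which characterizes a tree.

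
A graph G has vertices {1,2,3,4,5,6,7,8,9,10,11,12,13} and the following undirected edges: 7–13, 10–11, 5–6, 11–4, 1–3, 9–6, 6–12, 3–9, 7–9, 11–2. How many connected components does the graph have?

Component: {8}
Component: {2, 4, 10, 11}
Component: {1, 3, 5, 6, 7, 9, 12, 13}

3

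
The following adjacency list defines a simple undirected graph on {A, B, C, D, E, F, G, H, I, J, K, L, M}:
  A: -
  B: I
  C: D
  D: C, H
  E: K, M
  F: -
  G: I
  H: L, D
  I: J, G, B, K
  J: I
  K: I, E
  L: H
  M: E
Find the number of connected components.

Component: {A}
Component: {F}
Component: {C, D, H, L}
Component: {B, E, G, I, J, K, M}

4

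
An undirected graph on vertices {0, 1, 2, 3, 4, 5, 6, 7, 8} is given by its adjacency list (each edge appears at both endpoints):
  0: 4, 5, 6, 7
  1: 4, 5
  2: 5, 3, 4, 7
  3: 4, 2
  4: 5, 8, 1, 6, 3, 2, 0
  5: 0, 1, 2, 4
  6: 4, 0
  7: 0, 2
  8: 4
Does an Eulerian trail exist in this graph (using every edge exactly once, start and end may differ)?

Degrees: 0:4, 1:2, 2:4, 3:2, 4:7, 5:4, 6:2, 7:2, 8:1
Odd-degree vertices: 4, 8 (2 total).
With 2 odd-degree vertices and all edges in one connected piece, an Eulerian trail exists (from 4 to 8).

Yes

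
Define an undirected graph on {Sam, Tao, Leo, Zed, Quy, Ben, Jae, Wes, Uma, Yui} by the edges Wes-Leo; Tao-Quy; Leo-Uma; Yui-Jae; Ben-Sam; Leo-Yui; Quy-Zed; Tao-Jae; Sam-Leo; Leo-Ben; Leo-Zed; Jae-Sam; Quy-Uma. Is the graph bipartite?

Leo-Ben-Sam-Leo is an odd cycle (length 3), and a bipartite graph can contain only even cycles.

No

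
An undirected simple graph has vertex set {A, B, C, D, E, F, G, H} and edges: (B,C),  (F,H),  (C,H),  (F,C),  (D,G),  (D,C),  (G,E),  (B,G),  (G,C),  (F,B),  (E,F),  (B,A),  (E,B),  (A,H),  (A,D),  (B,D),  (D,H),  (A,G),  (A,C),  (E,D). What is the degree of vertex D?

Neighbors of D: A, B, C, E, G, H.

6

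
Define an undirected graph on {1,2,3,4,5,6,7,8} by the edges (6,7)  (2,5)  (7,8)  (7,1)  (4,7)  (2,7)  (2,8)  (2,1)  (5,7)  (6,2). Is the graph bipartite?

No

7-2-8-7 is an odd cycle (length 3), and a bipartite graph can contain only even cycles.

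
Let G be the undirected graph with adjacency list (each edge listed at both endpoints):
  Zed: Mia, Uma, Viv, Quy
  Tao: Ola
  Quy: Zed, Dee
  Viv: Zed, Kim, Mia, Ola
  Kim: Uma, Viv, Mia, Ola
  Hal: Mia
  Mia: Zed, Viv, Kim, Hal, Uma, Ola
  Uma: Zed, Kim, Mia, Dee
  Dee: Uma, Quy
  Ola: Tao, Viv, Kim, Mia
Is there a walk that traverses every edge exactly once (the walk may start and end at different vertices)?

Degrees: Zed:4, Tao:1, Quy:2, Viv:4, Kim:4, Hal:1, Mia:6, Uma:4, Dee:2, Ola:4
Odd-degree vertices: Tao, Hal (2 total).
With 2 odd-degree vertices and all edges in one connected piece, an Eulerian trail exists (from Tao to Hal).

Yes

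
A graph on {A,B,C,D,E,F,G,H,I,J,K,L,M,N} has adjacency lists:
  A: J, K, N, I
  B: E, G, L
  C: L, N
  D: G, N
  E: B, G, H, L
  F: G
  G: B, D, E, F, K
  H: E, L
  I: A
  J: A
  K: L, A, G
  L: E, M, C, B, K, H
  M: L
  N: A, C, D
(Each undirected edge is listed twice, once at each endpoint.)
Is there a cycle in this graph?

|V| = 14, |E| = 19, number of components = 1.
Since 19 > 14 - 1, a cycle must exist; for instance K-L-C-N-D-G-K.

Yes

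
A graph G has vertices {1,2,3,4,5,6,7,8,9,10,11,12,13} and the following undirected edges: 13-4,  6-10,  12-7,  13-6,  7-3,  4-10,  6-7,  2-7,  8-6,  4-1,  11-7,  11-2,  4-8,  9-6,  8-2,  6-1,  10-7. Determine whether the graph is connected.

No

Component: {5}
Component: {1, 2, 3, 4, 6, 7, 8, 9, 10, 11, 12, 13}
No edge joins these 2 groups, so the graph is disconnected.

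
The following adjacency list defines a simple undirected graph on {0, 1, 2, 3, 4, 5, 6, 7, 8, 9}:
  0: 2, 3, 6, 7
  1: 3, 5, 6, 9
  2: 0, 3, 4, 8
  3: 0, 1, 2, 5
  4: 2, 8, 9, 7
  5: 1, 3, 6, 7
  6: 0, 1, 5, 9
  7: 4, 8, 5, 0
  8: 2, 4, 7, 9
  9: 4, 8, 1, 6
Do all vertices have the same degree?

Yes

Degrees: 0:4, 1:4, 2:4, 3:4, 4:4, 5:4, 6:4, 7:4, 8:4, 9:4
All degrees equal 4; the graph is regular.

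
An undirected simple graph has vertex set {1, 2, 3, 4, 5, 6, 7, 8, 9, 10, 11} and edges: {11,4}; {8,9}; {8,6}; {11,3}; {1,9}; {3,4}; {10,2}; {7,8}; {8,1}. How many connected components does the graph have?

4

Component: {5}
Component: {2, 10}
Component: {3, 4, 11}
Component: {1, 6, 7, 8, 9}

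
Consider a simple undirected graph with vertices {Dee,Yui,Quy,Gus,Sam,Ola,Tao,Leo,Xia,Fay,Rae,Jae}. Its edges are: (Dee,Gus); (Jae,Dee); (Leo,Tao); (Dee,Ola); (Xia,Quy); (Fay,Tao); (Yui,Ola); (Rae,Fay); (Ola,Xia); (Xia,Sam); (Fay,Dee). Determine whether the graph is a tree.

|V| = 12, |E| = 11.
Connected and |E| = |V| - 1, which characterizes a tree.

Yes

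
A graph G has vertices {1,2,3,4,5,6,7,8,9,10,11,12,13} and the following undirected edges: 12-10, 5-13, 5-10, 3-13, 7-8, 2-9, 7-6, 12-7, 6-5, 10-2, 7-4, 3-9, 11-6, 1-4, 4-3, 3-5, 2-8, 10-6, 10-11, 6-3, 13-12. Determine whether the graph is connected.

Yes

A breadth-first search from 1 visits 1, 4, 3, 7, 6, 5, 9, 13, 8, 12, 10, 11, 2 — all 13 vertices — so the graph is connected.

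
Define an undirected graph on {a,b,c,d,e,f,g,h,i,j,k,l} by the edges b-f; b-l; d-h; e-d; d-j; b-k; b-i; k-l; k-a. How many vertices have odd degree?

Degrees: a:1, b:4, c:0, d:3, e:1, f:1, g:0, h:1, i:1, j:1, k:3, l:2
Odd-degree vertices: a, d, e, f, h, i, j, k.

8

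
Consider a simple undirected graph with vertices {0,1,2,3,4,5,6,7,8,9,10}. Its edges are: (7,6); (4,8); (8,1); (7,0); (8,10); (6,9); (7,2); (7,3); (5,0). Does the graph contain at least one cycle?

|V| = 11, |E| = 9, number of components = 2.
Since 9 = 11 - 2, the graph is a forest and contains no cycle.

No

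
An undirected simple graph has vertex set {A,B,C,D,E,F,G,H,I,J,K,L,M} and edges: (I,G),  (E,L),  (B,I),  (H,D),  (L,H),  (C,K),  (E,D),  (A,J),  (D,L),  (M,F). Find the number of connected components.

Component: {A, J}
Component: {C, K}
Component: {F, M}
Component: {B, G, I}
Component: {D, E, H, L}

5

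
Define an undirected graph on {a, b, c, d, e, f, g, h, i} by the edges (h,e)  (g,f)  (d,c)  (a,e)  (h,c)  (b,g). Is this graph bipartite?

Yes

Partition the vertices as {c, e, g, i} vs {a, b, d, f, h}. Each listed edge has one endpoint in each part, so the graph is bipartite.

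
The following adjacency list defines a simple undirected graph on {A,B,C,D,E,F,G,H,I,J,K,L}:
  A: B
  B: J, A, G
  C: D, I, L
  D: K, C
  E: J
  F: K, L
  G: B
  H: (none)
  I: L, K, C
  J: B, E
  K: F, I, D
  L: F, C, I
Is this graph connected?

Component: {H}
Component: {A, B, E, G, J}
Component: {C, D, F, I, K, L}
No edge joins these 3 groups, so the graph is disconnected.

No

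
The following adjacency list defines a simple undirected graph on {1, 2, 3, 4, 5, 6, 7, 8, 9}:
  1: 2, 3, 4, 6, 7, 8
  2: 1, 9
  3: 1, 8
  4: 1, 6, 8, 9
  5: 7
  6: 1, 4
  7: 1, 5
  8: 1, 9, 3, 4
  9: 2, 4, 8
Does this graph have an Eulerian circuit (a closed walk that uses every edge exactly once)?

Degrees: 1:6, 2:2, 3:2, 4:4, 5:1, 6:2, 7:2, 8:4, 9:3
Vertices with odd degree: 5, 9. An Eulerian circuit requires all degrees even.

No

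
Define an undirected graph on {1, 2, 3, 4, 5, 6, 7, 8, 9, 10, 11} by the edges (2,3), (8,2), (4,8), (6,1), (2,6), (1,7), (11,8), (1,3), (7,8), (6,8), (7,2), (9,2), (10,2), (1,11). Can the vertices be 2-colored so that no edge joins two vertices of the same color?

8-2-7-8 is an odd cycle (length 3), and a bipartite graph can contain only even cycles.

No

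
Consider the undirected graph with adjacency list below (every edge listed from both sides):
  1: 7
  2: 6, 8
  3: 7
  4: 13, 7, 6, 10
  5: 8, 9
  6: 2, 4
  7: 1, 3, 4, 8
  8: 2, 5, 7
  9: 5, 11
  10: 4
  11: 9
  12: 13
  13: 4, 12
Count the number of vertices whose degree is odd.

6

Degrees: 1:1, 2:2, 3:1, 4:4, 5:2, 6:2, 7:4, 8:3, 9:2, 10:1, 11:1, 12:1, 13:2
Odd-degree vertices: 1, 3, 8, 10, 11, 12.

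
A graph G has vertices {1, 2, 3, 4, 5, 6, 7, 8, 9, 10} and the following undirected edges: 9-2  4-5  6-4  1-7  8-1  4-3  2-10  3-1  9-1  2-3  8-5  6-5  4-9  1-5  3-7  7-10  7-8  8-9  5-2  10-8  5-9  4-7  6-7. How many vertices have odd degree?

6

Degrees: 1:5, 2:4, 3:4, 4:5, 5:6, 6:3, 7:6, 8:5, 9:5, 10:3
Odd-degree vertices: 1, 4, 6, 8, 9, 10.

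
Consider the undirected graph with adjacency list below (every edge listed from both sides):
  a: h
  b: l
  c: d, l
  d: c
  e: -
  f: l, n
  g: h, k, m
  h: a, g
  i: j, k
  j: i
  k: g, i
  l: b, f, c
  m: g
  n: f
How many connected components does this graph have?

3

Component: {e}
Component: {b, c, d, f, l, n}
Component: {a, g, h, i, j, k, m}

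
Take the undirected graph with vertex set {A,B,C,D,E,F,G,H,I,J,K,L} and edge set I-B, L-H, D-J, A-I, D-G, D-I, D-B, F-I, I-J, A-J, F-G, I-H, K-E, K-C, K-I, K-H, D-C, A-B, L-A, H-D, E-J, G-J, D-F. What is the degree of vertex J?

Neighbors of J: A, D, E, G, I.

5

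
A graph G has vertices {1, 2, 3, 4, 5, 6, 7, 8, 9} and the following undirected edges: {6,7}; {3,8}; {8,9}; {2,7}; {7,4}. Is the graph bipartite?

Yes

Partition the vertices as {1, 5, 7, 8} vs {2, 3, 4, 6, 9}. Each listed edge has one endpoint in each part, so the graph is bipartite.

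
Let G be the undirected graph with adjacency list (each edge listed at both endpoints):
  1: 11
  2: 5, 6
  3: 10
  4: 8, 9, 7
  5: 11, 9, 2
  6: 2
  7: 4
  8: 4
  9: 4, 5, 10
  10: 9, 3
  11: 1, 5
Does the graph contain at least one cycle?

No

|V| = 11, |E| = 10, number of components = 1.
Since 10 = 11 - 1, the graph is a forest and contains no cycle.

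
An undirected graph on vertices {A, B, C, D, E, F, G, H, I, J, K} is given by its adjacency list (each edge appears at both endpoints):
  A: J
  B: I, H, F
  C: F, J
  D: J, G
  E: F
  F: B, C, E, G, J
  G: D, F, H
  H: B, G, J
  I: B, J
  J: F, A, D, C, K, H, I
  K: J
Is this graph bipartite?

No

F-C-J-F is an odd cycle (length 3), and a bipartite graph can contain only even cycles.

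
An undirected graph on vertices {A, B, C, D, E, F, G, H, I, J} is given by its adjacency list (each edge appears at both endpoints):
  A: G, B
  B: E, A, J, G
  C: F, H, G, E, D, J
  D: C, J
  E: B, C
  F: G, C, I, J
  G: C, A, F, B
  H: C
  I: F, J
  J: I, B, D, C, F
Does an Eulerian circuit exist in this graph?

No

Degrees: A:2, B:4, C:6, D:2, E:2, F:4, G:4, H:1, I:2, J:5
Vertices with odd degree: H, J. An Eulerian circuit requires all degrees even.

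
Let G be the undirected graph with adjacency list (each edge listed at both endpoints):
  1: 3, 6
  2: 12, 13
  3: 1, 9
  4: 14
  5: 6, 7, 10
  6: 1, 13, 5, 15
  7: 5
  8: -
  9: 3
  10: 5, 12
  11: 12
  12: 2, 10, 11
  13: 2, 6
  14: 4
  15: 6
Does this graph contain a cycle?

Yes

|V| = 15, |E| = 13, number of components = 3.
Since 13 > 15 - 3, a cycle must exist; for instance 6-5-10-12-2-13-6.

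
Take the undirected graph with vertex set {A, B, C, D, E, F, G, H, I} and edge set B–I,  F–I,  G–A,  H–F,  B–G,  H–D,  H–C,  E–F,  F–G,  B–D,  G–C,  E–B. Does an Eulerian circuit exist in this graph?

Degrees: A:1, B:4, C:2, D:2, E:2, F:4, G:4, H:3, I:2
Vertices with odd degree: A, H. An Eulerian circuit requires all degrees even.

No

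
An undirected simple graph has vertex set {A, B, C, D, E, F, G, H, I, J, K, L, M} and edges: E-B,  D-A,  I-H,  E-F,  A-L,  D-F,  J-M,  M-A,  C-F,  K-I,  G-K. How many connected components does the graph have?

2

Component: {G, H, I, K}
Component: {A, B, C, D, E, F, J, L, M}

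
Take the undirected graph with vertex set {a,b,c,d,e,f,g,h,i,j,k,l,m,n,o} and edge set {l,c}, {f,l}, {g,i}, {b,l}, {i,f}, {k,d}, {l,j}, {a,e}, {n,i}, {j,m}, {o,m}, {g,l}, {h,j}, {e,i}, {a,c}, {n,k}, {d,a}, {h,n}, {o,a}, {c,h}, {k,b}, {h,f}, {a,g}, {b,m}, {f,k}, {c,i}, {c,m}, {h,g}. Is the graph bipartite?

Yes

Partition the vertices as {b, c, d, e, f, g, j, n, o} vs {a, h, i, k, l, m}. Each listed edge has one endpoint in each part, so the graph is bipartite.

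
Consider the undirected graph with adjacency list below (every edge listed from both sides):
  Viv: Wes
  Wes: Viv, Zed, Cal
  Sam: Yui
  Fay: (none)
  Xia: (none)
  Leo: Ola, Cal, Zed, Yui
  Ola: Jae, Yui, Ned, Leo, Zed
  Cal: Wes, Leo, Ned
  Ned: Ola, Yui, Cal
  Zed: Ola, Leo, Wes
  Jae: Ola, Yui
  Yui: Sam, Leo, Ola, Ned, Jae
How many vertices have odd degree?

Degrees: Viv:1, Wes:3, Sam:1, Fay:0, Xia:0, Leo:4, Ola:5, Cal:3, Ned:3, Zed:3, Jae:2, Yui:5
Odd-degree vertices: Viv, Wes, Sam, Ola, Cal, Ned, Zed, Yui.

8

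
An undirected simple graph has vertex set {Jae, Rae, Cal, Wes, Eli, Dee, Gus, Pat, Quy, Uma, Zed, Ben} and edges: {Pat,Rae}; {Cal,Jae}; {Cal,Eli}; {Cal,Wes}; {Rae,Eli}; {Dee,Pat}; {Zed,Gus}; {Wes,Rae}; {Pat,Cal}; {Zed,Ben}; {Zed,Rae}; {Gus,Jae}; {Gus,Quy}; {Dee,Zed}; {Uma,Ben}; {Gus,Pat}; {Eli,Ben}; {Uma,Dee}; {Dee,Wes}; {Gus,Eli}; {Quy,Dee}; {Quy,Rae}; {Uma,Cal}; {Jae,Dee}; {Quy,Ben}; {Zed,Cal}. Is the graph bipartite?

Yes

A valid 2-coloring puts {Rae, Cal, Dee, Gus, Ben} on one side and {Jae, Wes, Eli, Pat, Quy, Uma, Zed} on the other; every edge crosses between the two sides.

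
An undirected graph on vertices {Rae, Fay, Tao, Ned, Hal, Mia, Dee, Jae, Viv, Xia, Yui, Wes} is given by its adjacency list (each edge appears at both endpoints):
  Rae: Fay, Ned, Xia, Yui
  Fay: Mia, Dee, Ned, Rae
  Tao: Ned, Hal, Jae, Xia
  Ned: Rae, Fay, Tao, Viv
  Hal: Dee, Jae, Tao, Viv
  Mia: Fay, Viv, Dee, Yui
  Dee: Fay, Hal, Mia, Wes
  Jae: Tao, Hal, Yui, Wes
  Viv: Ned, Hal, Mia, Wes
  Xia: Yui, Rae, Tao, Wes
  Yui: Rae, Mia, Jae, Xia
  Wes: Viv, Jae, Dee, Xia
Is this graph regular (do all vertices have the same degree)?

Yes

Degrees: Rae:4, Fay:4, Tao:4, Ned:4, Hal:4, Mia:4, Dee:4, Jae:4, Viv:4, Xia:4, Yui:4, Wes:4
Every vertex has degree 4, so the graph is 4-regular.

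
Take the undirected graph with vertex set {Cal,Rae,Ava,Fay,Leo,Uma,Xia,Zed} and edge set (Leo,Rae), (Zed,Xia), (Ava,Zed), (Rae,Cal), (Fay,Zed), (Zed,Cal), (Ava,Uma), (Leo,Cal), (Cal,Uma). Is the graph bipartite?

No

Leo-Rae-Cal-Leo is an odd cycle (length 3), and a bipartite graph can contain only even cycles.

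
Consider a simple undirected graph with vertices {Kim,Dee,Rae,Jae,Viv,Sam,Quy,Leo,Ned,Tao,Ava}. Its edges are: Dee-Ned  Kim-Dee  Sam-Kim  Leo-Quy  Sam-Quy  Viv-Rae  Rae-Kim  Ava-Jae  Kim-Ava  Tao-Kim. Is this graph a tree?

Yes

|V| = 11, |E| = 10.
Connected and |E| = |V| - 1, which characterizes a tree.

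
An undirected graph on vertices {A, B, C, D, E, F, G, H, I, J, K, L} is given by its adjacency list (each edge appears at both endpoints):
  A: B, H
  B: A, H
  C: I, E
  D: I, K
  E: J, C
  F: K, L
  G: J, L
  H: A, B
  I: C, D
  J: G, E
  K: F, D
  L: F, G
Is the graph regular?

Degrees: A:2, B:2, C:2, D:2, E:2, F:2, G:2, H:2, I:2, J:2, K:2, L:2
Every vertex has degree 2, so the graph is 2-regular.

Yes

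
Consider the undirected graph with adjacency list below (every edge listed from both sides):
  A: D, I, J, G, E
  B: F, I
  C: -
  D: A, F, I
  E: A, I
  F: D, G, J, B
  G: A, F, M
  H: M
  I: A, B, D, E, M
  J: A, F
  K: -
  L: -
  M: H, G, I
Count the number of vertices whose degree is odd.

6

Degrees: A:5, B:2, C:0, D:3, E:2, F:4, G:3, H:1, I:5, J:2, K:0, L:0, M:3
Odd-degree vertices: A, D, G, H, I, M.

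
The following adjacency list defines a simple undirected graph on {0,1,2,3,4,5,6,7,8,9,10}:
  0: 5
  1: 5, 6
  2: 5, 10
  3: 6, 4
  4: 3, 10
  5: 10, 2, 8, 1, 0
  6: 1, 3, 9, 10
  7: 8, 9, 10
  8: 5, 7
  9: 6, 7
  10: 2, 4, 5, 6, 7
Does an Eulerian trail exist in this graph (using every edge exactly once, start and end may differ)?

Degrees: 0:1, 1:2, 2:2, 3:2, 4:2, 5:5, 6:4, 7:3, 8:2, 9:2, 10:5
Odd-degree vertices: 0, 5, 7, 10 (4 total).
An Eulerian trail requires 0 or 2 odd-degree vertices; here there are 4.

No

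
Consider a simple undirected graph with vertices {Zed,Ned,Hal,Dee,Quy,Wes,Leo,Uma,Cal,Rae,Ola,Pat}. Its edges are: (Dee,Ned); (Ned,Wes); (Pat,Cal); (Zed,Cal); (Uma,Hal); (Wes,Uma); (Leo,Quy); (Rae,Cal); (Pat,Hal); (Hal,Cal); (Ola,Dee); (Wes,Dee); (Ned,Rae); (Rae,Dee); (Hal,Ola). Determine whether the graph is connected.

Component: {Quy, Leo}
Component: {Zed, Ned, Hal, Dee, Wes, Uma, Cal, Rae, Ola, Pat}
There are 2 separate components, so the graph is not connected.

No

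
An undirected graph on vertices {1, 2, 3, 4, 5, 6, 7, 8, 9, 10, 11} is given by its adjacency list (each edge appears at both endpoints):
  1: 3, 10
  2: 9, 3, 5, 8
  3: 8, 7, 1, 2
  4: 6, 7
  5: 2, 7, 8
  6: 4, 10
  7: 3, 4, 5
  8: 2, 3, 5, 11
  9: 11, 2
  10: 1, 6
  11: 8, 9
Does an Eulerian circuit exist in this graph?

Degrees: 1:2, 2:4, 3:4, 4:2, 5:3, 6:2, 7:3, 8:4, 9:2, 10:2, 11:2
5, 7 have odd degree; an Eulerian circuit needs every degree to be even, so none exists.

No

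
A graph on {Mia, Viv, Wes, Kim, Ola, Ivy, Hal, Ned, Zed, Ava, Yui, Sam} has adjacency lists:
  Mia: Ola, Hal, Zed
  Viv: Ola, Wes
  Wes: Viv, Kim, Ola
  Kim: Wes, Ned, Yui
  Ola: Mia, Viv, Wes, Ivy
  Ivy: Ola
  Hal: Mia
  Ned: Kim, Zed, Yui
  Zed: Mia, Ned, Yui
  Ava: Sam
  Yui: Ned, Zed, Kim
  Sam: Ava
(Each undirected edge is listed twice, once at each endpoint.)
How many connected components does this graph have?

Component: {Ava, Sam}
Component: {Mia, Viv, Wes, Kim, Ola, Ivy, Hal, Ned, Zed, Yui}

2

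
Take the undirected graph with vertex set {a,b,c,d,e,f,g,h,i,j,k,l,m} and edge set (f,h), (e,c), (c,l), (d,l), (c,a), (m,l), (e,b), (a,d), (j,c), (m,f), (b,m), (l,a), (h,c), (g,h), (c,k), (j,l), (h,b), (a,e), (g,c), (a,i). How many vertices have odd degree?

Degrees: a:5, b:3, c:7, d:2, e:3, f:2, g:2, h:4, i:1, j:2, k:1, l:5, m:3
Odd-degree vertices: a, b, c, e, i, k, l, m.

8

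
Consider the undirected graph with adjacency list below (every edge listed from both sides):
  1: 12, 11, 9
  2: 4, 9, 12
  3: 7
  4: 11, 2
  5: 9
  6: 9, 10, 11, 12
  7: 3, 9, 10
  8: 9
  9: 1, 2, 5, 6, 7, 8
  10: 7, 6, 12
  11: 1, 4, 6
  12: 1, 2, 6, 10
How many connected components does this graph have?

Component: {1, 2, 3, 4, 5, 6, 7, 8, 9, 10, 11, 12}

1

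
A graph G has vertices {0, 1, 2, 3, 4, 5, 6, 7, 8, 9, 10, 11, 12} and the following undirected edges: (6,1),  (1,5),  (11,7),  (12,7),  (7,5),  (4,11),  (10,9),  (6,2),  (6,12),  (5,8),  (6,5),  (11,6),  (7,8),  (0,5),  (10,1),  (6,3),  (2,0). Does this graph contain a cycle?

Yes

|V| = 13, |E| = 17, number of components = 1.
Since 17 > 13 - 1, a cycle must exist; for instance 5-6-1-5.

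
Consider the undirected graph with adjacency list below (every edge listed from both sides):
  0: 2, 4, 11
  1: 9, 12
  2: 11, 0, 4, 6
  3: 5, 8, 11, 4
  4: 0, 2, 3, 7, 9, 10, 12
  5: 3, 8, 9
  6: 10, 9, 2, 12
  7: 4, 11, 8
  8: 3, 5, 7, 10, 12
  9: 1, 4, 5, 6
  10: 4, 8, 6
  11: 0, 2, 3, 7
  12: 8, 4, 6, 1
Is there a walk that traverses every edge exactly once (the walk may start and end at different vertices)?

Degrees: 0:3, 1:2, 2:4, 3:4, 4:7, 5:3, 6:4, 7:3, 8:5, 9:4, 10:3, 11:4, 12:4
Odd-degree vertices: 0, 4, 5, 7, 8, 10 (6 total).
An Eulerian trail requires 0 or 2 odd-degree vertices; here there are 6.

No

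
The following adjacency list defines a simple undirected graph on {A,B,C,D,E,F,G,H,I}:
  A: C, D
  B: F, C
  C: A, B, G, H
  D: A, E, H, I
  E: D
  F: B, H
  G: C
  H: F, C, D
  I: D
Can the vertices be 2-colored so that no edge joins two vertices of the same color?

A valid 2-coloring puts {C, D, F} on one side and {A, B, E, G, H, I} on the other; every edge crosses between the two sides.

Yes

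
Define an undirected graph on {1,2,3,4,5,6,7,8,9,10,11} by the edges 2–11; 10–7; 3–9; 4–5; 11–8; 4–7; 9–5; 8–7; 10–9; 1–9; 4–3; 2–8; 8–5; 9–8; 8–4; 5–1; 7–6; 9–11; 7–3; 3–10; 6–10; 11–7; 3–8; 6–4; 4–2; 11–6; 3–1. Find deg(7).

6

Neighbors of 7: 3, 4, 6, 8, 10, 11.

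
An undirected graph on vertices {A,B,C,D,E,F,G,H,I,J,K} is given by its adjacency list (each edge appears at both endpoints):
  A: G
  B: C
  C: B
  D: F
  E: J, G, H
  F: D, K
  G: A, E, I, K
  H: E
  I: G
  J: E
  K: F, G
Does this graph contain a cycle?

|V| = 11, |E| = 9, number of components = 2.
Since 9 = 11 - 2, the graph is a forest and contains no cycle.

No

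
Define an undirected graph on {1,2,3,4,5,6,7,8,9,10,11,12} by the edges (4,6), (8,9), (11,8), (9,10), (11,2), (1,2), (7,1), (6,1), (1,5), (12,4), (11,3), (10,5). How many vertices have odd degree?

Degrees: 1:4, 2:2, 3:1, 4:2, 5:2, 6:2, 7:1, 8:2, 9:2, 10:2, 11:3, 12:1
Odd-degree vertices: 3, 7, 11, 12.

4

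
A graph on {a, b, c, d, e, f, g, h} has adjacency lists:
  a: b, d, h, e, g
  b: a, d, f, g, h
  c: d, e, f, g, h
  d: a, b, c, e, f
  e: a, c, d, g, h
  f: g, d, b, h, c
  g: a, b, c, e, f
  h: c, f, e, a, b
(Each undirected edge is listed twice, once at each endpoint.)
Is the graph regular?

Yes

Degrees: a:5, b:5, c:5, d:5, e:5, f:5, g:5, h:5
Every vertex has degree 5, so the graph is 5-regular.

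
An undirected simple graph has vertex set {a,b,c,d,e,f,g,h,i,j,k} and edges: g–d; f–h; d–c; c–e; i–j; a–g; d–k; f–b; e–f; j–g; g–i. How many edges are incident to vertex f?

3

Neighbors of f: b, e, h.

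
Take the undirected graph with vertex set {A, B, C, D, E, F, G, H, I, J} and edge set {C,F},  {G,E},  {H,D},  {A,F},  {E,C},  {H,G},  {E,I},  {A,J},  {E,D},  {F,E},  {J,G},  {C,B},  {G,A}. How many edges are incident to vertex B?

Neighbors of B: C.

1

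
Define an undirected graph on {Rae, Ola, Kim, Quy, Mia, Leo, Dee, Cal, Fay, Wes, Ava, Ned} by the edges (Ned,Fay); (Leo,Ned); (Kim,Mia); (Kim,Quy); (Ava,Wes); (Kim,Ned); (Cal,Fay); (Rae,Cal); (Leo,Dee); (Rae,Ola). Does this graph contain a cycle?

No

|V| = 12, |E| = 10, number of components = 2.
A forest on 12 vertices with 2 components has exactly 10 edges, which matches — so no cycle.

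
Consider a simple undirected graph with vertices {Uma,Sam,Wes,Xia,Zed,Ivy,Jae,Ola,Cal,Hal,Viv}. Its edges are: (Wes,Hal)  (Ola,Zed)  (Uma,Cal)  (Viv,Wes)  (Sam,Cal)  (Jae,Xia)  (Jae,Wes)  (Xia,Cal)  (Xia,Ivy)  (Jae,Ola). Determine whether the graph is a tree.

Yes

The graph has 11 vertices and 10 edges.
It is connected with exactly 10 edges, hence acyclic — it is a tree.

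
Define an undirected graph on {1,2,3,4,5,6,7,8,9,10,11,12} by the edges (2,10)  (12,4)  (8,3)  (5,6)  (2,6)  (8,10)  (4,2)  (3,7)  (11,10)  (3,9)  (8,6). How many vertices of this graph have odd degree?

10

Degrees: 1:0, 2:3, 3:3, 4:2, 5:1, 6:3, 7:1, 8:3, 9:1, 10:3, 11:1, 12:1
Odd-degree vertices: 2, 3, 5, 6, 7, 8, 9, 10, 11, 12.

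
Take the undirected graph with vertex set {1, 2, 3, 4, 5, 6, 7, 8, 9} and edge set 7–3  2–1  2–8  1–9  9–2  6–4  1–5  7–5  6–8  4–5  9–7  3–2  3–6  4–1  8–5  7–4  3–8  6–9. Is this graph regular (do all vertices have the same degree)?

Degrees: 1:4, 2:4, 3:4, 4:4, 5:4, 6:4, 7:4, 8:4, 9:4
All degrees equal 4; the graph is regular.

Yes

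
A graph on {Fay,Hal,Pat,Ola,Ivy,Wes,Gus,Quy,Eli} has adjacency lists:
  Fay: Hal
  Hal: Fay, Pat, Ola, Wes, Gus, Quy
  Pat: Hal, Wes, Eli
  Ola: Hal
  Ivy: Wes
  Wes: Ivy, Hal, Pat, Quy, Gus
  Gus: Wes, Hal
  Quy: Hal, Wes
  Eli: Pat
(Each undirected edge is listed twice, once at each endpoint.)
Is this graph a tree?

The graph has 9 vertices and 11 edges.
A tree on 9 vertices has exactly 8 edges; this graph has 11, so it contains a cycle and is not a tree.

No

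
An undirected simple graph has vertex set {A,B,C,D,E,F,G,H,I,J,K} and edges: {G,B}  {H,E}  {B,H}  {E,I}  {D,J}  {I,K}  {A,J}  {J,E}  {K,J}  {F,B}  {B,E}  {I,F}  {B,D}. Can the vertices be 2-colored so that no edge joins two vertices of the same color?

B-H-E-B is an odd cycle (length 3), and a bipartite graph can contain only even cycles.

No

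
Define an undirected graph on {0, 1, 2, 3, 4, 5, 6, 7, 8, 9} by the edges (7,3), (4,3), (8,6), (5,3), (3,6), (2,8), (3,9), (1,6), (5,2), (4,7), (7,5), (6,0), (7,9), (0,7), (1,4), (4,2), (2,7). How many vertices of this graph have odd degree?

Degrees: 0:2, 1:2, 2:4, 3:5, 4:4, 5:3, 6:4, 7:6, 8:2, 9:2
Odd-degree vertices: 3, 5.

2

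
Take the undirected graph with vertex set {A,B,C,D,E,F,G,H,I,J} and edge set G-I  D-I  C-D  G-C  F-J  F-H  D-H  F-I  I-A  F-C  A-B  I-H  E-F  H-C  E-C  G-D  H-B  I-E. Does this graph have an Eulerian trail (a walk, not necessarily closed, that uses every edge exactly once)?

Degrees: A:2, B:2, C:5, D:4, E:3, F:5, G:3, H:5, I:6, J:1
Odd-degree vertices: C, E, F, G, H, J (6 total).
With 6 odd-degree vertices (more than two), no single trail can use every edge.

No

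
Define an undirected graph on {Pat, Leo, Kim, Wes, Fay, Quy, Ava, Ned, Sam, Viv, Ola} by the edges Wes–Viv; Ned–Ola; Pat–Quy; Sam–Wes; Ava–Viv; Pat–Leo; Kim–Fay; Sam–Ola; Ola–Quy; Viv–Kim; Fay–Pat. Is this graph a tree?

|V| = 11, |E| = 11.
Connected but with 11 > 10 edges, so it has a cycle and is not a tree.

No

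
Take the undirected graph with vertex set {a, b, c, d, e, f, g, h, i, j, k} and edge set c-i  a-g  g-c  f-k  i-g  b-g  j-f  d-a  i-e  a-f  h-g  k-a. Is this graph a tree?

No

|V| = 11, |E| = 12.
A tree on 11 vertices has exactly 10 edges; this graph has 12, so it contains a cycle and is not a tree.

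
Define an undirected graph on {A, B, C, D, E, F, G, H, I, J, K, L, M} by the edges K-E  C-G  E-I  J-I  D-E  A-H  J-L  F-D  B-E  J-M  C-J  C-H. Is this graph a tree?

The graph has 13 vertices and 12 edges.
Connected and |E| = |V| - 1, which characterizes a tree.

Yes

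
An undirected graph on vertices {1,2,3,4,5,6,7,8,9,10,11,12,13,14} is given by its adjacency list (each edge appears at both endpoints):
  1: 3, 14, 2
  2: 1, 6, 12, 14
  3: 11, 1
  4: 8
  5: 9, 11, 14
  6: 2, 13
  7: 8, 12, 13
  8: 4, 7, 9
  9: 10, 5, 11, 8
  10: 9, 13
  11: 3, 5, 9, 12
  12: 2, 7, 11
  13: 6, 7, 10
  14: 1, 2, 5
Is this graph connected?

Starting from 1 and exploring outward reaches every vertex (1, 3, 14, 2, 11, 5, 12, 6, 9, 7, 13, 8, 10, 4); the graph is connected.

Yes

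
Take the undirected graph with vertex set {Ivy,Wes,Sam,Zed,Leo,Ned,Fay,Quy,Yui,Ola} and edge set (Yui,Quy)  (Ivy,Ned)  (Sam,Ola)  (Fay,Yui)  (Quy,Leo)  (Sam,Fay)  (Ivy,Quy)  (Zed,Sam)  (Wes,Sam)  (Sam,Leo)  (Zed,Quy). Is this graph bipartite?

The cycle Leo-Quy-Yui-Fay-Sam-Leo has length 5, which is odd, so the graph is not bipartite.

No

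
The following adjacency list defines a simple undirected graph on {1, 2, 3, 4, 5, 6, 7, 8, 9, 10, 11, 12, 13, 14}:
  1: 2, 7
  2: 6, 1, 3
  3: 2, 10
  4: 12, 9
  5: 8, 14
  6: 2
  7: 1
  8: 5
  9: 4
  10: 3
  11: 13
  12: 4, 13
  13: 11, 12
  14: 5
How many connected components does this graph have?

Component: {5, 8, 14}
Component: {4, 9, 11, 12, 13}
Component: {1, 2, 3, 6, 7, 10}

3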